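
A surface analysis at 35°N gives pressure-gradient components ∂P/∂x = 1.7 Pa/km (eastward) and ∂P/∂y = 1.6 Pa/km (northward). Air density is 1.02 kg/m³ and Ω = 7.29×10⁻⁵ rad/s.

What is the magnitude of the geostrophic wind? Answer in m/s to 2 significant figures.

27 m/s

Coriolis parameter at 35°N:
f = 2Ω sin φ = 2 × 7.29×10⁻⁵ × sin 35° = 8.36×10⁻⁵ s⁻¹
Component geostrophic relations (x east, y north):
u_g = −(1/(fρ)) ∂P/∂y,  v_g = (1/(fρ)) ∂P/∂x
u_g = −(1.6×10⁻³)/(8.36×10⁻⁵ × 1.02) = −18.8 m/s;  v_g = (1.7×10⁻³)/(8.36×10⁻⁵ × 1.02) = 19.9 m/s
|V_g| = √(u_g² + v_g²) = 27.4 m/s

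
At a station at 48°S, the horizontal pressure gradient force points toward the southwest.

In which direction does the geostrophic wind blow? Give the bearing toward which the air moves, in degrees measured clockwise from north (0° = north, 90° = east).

135°

The pressure-gradient force points toward the southwest (bearing 225°).
Geostrophic balance: in the Southern Hemisphere the Coriolis force deflects motion to the left, so the geostrophic wind blows 90° to the left of the pressure-gradient force (low pressure on the right).
Rotating 225° by 90° counterclockwise gives 135° — the wind blows toward the southeast.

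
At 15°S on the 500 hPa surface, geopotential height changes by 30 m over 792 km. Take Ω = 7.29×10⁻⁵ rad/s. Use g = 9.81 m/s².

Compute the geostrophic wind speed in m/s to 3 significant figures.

Coriolis parameter at 15°S:
f = 2Ω sin φ = 2 × 7.29×10⁻⁵ × sin 15° = 3.77×10⁻⁵ s⁻¹
Height gradient: |∂Z/∂n| = 30 m / 792000 m = 3.79×10⁻⁵
On a pressure surface, geostrophic balance gives V_g = (g/f)|∂Z/∂n|:
V_g = 9.81 × 3.79×10⁻⁵ / 3.77×10⁻⁵ = 9.85 m/s

9.85 m/s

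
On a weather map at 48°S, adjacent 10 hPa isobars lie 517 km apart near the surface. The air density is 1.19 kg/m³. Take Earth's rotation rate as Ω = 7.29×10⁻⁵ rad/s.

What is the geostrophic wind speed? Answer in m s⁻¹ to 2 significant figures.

15 m s⁻¹

Coriolis parameter at 48°S:
f = 2Ω sin φ = 2 × 7.29×10⁻⁵ × sin 48° = 1.08×10⁻⁴ s⁻¹
Pressure gradient: |∂P/∂n| = 1000 Pa / 517000 m = 1.93×10⁻³ Pa/m
Geostrophic balance (pressure-gradient force = Coriolis force):
V_g = (1/(fρ)) |∂P/∂n| = 1.93×10⁻³ / (1.08×10⁻⁴ × 1.19) = 15.0 m/s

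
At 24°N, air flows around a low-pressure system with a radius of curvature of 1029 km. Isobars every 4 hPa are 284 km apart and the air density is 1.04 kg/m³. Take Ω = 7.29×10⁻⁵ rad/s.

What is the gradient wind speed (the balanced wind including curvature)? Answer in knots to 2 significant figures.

Coriolis parameter at 24°N:
f = 2Ω sin φ = 2 × 7.29×10⁻⁵ × sin 24° = 5.93×10⁻⁵ s⁻¹
Pressure gradient: |∂P/∂n| = 400 Pa / 284000 m = 1.41×10⁻³ Pa/m
Geostrophic speed: V_g = |∂P/∂n|/(fρ) = 1.41×10⁻³/(5.93×10⁻⁵ × 1.04) = 22.8 m/s
Around a low, centrifugal force acts outward with Coriolis, so pressure-gradient force balances both:
(1/ρ)|∂P/∂n| = fV + V²/R  →  V² + fR·V − fR·V_g = 0
With fR = 5.93×10⁻⁵ × 1029×10³ m = 61.0 m/s:
V = [−fR + √((fR)² + 4 fR V_g)]/2 = [−61.0 + √(61.0² + 4×61.0×22.8)]/2 = 17.7 m/s
Subgeostrophic (V < V_g = 22.8 m/s), as expected around a low.
Converting: 17.7 m/s × 1.944 = 34 knots

34 knots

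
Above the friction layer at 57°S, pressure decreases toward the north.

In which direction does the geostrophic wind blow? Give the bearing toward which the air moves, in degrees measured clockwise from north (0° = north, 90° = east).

270°

The pressure-gradient force points toward the north (bearing 000°).
Geostrophic balance: in the Southern Hemisphere the Coriolis force deflects motion to the left, so the geostrophic wind blows 90° to the left of the pressure-gradient force (low pressure on the right).
Rotating 000° by 90° counterclockwise gives 270° — the wind blows toward the west.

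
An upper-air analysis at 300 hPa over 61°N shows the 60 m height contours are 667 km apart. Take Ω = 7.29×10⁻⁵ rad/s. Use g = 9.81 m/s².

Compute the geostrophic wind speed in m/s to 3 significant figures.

6.92 m/s

Coriolis parameter at 61°N:
f = 2Ω sin φ = 2 × 7.29×10⁻⁵ × sin 61° = 1.28×10⁻⁴ s⁻¹
Height gradient: |∂Z/∂n| = 60 m / 667000 m = 9.00×10⁻⁵
On a pressure surface, geostrophic balance gives V_g = (g/f)|∂Z/∂n|:
V_g = 9.81 × 9.00×10⁻⁵ / 1.28×10⁻⁴ = 6.92 m/s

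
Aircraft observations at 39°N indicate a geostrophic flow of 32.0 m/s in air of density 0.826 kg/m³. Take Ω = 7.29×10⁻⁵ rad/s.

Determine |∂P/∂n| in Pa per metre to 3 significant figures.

Coriolis parameter at 39°N:
f = 2Ω sin φ = 2 × 7.29×10⁻⁵ × sin 39° = 9.18×10⁻⁵ s⁻¹
Geostrophic balance rearranged: |∂P/∂n| = f ρ V_g
|∂P/∂n| = 9.18×10⁻⁵ × 0.826 × 32.0 = 2.43×10⁻³ Pa/m

2.43×10⁻³ Pa/m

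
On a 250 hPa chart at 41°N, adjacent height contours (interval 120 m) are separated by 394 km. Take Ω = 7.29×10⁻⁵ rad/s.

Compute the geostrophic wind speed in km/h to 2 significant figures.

110 km/h

Coriolis parameter at 41°N:
f = 2Ω sin φ = 2 × 7.29×10⁻⁵ × sin 41° = 9.57×10⁻⁵ s⁻¹
Height gradient: |∂Z/∂n| = 120 m / 394000 m = 3.05×10⁻⁴
On a pressure surface, geostrophic balance gives V_g = (g/f)|∂Z/∂n|:
V_g = 9.81 × 3.05×10⁻⁴ / 9.57×10⁻⁵ = 31.2 m/s
Converting: 31.2 m/s × 3.6 = 110 km/h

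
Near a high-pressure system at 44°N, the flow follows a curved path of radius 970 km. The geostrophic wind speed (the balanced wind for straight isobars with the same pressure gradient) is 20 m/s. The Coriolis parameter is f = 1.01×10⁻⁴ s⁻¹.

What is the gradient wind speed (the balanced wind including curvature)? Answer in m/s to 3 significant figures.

Around a high, pressure-gradient force acts outward with centrifugal, so Coriolis balances both:
fV = (1/ρ)|∂P/∂n| + V²/R  →  V² − fR·V + fR·V_g = 0
With fR = 1.01×10⁻⁴ × 970×10³ m = 98.0 m/s:
V = [fR − √((fR)² − 4 fR V_g)]/2 = [98.0 − √(98.0² − 4×98.0×20)]/2 = 28 m/s
Supergeostrophic (V > V_g = 20 m/s), as expected around a high.

28.0 m/s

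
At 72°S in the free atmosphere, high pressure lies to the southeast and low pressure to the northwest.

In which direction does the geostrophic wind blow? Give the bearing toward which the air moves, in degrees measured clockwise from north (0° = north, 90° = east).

225°

The pressure-gradient force points toward the northwest (bearing 315°).
Geostrophic balance: in the Southern Hemisphere the Coriolis force deflects motion to the left, so the geostrophic wind blows 90° to the left of the pressure-gradient force (low pressure on the right).
Rotating 315° by 90° counterclockwise gives 225° — the wind blows toward the southwest.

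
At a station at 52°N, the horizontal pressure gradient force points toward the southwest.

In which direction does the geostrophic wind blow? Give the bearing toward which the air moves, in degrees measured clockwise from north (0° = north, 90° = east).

The pressure-gradient force points toward the southwest (bearing 225°).
Geostrophic balance: in the Northern Hemisphere the Coriolis force deflects motion to the right, so the geostrophic wind blows 90° to the right of the pressure-gradient force (low pressure on the left).
Rotating 225° by 90° clockwise gives 315° — the wind blows toward the northwest.

315°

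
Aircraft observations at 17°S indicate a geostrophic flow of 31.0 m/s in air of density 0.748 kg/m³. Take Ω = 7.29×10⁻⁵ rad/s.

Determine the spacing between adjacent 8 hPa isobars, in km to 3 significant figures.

Coriolis parameter at 17°S:
f = 2Ω sin φ = 2 × 7.29×10⁻⁵ × sin 17° = 4.26×10⁻⁵ s⁻¹
Geostrophic balance rearranged: |∂P/∂n| = f ρ V_g
|∂P/∂n| = 4.26×10⁻⁵ × 0.748 × 31.0 = 9.88×10⁻⁴ Pa/m
Isobar spacing: Δn = ΔP/|∂P/∂n| = 800 Pa / 9.88×10⁻⁴ Pa/m = 809345 m ≈ 809 km

809 km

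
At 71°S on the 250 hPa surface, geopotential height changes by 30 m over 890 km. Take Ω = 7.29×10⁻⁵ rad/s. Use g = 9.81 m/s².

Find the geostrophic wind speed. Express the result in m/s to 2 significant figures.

2.4 m/s

Coriolis parameter at 71°S:
f = 2Ω sin φ = 2 × 7.29×10⁻⁵ × sin 71° = 1.38×10⁻⁴ s⁻¹
Height gradient: |∂Z/∂n| = 30 m / 890000 m = 3.37×10⁻⁵
On a pressure surface, geostrophic balance gives V_g = (g/f)|∂Z/∂n|:
V_g = 9.81 × 3.37×10⁻⁵ / 1.38×10⁻⁴ = 2.40 m/s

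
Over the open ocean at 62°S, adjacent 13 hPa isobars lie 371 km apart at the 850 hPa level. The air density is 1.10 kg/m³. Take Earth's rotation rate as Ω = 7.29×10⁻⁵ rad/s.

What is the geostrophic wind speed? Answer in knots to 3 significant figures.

Coriolis parameter at 62°S:
f = 2Ω sin φ = 2 × 7.29×10⁻⁵ × sin 62° = 1.29×10⁻⁴ s⁻¹
Pressure gradient: |∂P/∂n| = 1300 Pa / 371000 m = 3.50×10⁻³ Pa/m
Geostrophic balance (pressure-gradient force = Coriolis force):
V_g = (1/(fρ)) |∂P/∂n| = 3.50×10⁻³ / (1.29×10⁻⁴ × 1.10) = 24.7 m/s
Converting: 24.7 m/s × 1.944 = 48.1 knots

48.1 knots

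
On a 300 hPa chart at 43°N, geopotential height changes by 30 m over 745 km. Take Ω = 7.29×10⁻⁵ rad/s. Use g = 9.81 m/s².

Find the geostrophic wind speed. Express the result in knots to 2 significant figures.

7.7 knots

Coriolis parameter at 43°N:
f = 2Ω sin φ = 2 × 7.29×10⁻⁵ × sin 43° = 9.94×10⁻⁵ s⁻¹
Height gradient: |∂Z/∂n| = 30 m / 745000 m = 4.03×10⁻⁵
On a pressure surface, geostrophic balance gives V_g = (g/f)|∂Z/∂n|:
V_g = 9.81 × 4.03×10⁻⁵ / 9.94×10⁻⁵ = 3.97 m/s
Converting: 3.97 m/s × 1.944 = 7.7 knots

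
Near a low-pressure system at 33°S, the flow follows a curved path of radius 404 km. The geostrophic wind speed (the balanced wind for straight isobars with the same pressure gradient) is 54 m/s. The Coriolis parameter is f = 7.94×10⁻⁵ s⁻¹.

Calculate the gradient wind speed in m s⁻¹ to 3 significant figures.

28.6 m s⁻¹

Around a low, centrifugal force acts outward with Coriolis, so pressure-gradient force balances both:
(1/ρ)|∂P/∂n| = fV + V²/R  →  V² + fR·V − fR·V_g = 0
With fR = 7.94×10⁻⁵ × 404×10³ m = 32.1 m/s:
V = [−fR + √((fR)² + 4 fR V_g)]/2 = [−32.1 + √(32.1² + 4×32.1×54)]/2 = 28.6 m/s
Subgeostrophic (V < V_g = 54 m/s), as expected around a low.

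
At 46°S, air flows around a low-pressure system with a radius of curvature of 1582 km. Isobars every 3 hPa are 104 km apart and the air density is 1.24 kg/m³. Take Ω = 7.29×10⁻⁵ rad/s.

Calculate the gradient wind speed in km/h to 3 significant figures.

Coriolis parameter at 46°S:
f = 2Ω sin φ = 2 × 7.29×10⁻⁵ × sin 46° = 1.05×10⁻⁴ s⁻¹
Pressure gradient: |∂P/∂n| = 300 Pa / 104000 m = 2.88×10⁻³ Pa/m
Geostrophic speed: V_g = |∂P/∂n|/(fρ) = 2.88×10⁻³/(1.05×10⁻⁴ × 1.24) = 22.2 m/s
Around a low, centrifugal force acts outward with Coriolis, so pressure-gradient force balances both:
(1/ρ)|∂P/∂n| = fV + V²/R  →  V² + fR·V − fR·V_g = 0
With fR = 1.05×10⁻⁴ × 1582×10³ m = 166 m/s:
V = [−fR + √((fR)² + 4 fR V_g)]/2 = [−166 + √(166² + 4×166×22.2)]/2 = 19.8 m/s
Subgeostrophic (V < V_g = 22.2 m/s), as expected around a low.
Converting: 19.8 m/s × 3.6 = 71.3 km/h

71.3 km/h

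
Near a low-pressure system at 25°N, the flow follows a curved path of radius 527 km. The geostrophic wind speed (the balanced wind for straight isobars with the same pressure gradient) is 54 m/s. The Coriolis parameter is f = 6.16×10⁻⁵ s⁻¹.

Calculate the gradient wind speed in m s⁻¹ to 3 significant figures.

Around a low, centrifugal force acts outward with Coriolis, so pressure-gradient force balances both:
(1/ρ)|∂P/∂n| = fV + V²/R  →  V² + fR·V − fR·V_g = 0
With fR = 6.16×10⁻⁵ × 527×10³ m = 32.5 m/s:
V = [−fR + √((fR)² + 4 fR V_g)]/2 = [−32.5 + √(32.5² + 4×32.5×54)]/2 = 28.7 m/s
Subgeostrophic (V < V_g = 54 m/s), as expected around a low.

28.7 m s⁻¹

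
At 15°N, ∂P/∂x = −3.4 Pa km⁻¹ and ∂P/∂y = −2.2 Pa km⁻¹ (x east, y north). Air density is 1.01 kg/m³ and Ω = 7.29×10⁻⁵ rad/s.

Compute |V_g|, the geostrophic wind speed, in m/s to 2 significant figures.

Coriolis parameter at 15°N:
f = 2Ω sin φ = 2 × 7.29×10⁻⁵ × sin 15° = 3.77×10⁻⁵ s⁻¹
Component geostrophic relations (x east, y north):
u_g = −(1/(fρ)) ∂P/∂y,  v_g = (1/(fρ)) ∂P/∂x
u_g = −(−2.2×10⁻³)/(3.77×10⁻⁵ × 1.01) = 57.7 m/s;  v_g = (−3.4×10⁻³)/(3.77×10⁻⁵ × 1.01) = −89.2 m/s
|V_g| = √(u_g² + v_g²) = 106 m/s

110 m/s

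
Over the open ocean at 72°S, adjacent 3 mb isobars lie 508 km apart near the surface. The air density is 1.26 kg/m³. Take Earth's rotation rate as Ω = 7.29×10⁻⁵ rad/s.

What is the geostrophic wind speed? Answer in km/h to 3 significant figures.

Coriolis parameter at 72°S:
f = 2Ω sin φ = 2 × 7.29×10⁻⁵ × sin 72° = 1.39×10⁻⁴ s⁻¹
Pressure gradient: |∂P/∂n| = 300 Pa / 508000 m = 5.91×10⁻⁴ Pa/m
Geostrophic balance (pressure-gradient force = Coriolis force):
V_g = (1/(fρ)) |∂P/∂n| = 5.91×10⁻⁴ / (1.39×10⁻⁴ × 1.26) = 3.38 m/s
Converting: 3.38 m/s × 3.6 = 12.2 km/h

12.2 km/h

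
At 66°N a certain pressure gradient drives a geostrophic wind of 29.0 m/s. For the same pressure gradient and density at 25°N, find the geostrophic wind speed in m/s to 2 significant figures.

With the same pressure gradient and density, V_g ∝ 1/f ∝ 1/sin φ.
V₂ = V₁ · sin φ₁ / sin φ₂ = 29.0 × sin 66° / sin 25°
V₂ = 29.0 × 0.9135/0.4226 = 63 m/s

63 m/s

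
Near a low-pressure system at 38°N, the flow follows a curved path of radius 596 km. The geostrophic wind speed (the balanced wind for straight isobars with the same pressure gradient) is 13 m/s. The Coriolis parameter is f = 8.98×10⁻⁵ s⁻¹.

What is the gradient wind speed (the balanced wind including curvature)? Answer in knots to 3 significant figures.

21.0 knots

Around a low, centrifugal force acts outward with Coriolis, so pressure-gradient force balances both:
(1/ρ)|∂P/∂n| = fV + V²/R  →  V² + fR·V − fR·V_g = 0
With fR = 8.98×10⁻⁵ × 596×10³ m = 53.5 m/s:
V = [−fR + √((fR)² + 4 fR V_g)]/2 = [−53.5 + √(53.5² + 4×53.5×13)]/2 = 10.8 m/s
Subgeostrophic (V < V_g = 13 m/s), as expected around a low.
Converting: 10.8 m/s × 1.944 = 21.0 knots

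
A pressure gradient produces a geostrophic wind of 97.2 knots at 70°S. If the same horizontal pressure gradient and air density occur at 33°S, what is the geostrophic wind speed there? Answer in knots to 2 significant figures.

170 knots

With the same pressure gradient and density, V_g ∝ 1/f ∝ 1/sin φ.
V₂ = V₁ · sin φ₁ / sin φ₂ = 97.2 × sin 70° / sin 33°
V₂ = 97.2 × 0.9397/0.5446 = 170 knots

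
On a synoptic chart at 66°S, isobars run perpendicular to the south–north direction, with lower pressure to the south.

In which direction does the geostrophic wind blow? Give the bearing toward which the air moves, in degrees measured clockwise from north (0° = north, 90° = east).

The pressure-gradient force points toward the south (bearing 180°).
Geostrophic balance: in the Southern Hemisphere the Coriolis force deflects motion to the left, so the geostrophic wind blows 90° to the left of the pressure-gradient force (low pressure on the right).
Rotating 180° by 90° counterclockwise gives 090° — the wind blows toward the east.

090°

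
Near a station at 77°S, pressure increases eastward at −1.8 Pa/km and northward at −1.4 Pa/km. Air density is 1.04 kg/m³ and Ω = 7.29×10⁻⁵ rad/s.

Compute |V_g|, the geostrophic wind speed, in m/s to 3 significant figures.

15.4 m/s

Coriolis parameter at 77°S:
f = 2Ω sin φ = 2 × 7.29×10⁻⁵ × sin 77° = 1.42×10⁻⁴ s⁻¹
In the Southern Hemisphere f is negative: f = −1.42×10⁻⁴ s⁻¹.
Component geostrophic relations (x east, y north):
u_g = −(1/(fρ)) ∂P/∂y,  v_g = (1/(fρ)) ∂P/∂x
u_g = −(−1.4×10⁻³)/(−1.42×10⁻⁴ × 1.04) = −9.48 m/s;  v_g = (−1.8×10⁻³)/(−1.42×10⁻⁴ × 1.04) = 12.2 m/s
|V_g| = √(u_g² + v_g²) = 15.4 m/s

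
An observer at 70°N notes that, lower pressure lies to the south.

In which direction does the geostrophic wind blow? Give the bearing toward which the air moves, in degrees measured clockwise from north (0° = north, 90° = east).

270°

The pressure-gradient force points toward the south (bearing 180°).
Geostrophic balance: in the Northern Hemisphere the Coriolis force deflects motion to the right, so the geostrophic wind blows 90° to the right of the pressure-gradient force (low pressure on the left).
Rotating 180° by 90° clockwise gives 270° — the wind blows toward the west.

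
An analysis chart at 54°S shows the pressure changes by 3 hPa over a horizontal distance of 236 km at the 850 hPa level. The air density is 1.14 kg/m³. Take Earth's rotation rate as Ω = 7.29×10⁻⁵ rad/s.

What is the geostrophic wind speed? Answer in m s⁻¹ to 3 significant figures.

9.45 m s⁻¹

Coriolis parameter at 54°S:
f = 2Ω sin φ = 2 × 7.29×10⁻⁵ × sin 54° = 1.18×10⁻⁴ s⁻¹
Pressure gradient: |∂P/∂n| = 300 Pa / 236000 m = 1.27×10⁻³ Pa/m
Geostrophic balance (pressure-gradient force = Coriolis force):
V_g = (1/(fρ)) |∂P/∂n| = 1.27×10⁻³ / (1.18×10⁻⁴ × 1.14) = 9.45 m/s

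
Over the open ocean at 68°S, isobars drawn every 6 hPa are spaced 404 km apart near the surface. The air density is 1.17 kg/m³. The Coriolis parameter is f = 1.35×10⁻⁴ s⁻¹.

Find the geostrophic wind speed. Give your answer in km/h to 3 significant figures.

Pressure gradient: |∂P/∂n| = 600 Pa / 404000 m = 1.49×10⁻³ Pa/m
Geostrophic balance (pressure-gradient force = Coriolis force):
V_g = (1/(fρ)) |∂P/∂n| = 1.49×10⁻³ / (1.35×10⁻⁴ × 1.17) = 9.40 m/s
Converting: 9.40 m/s × 3.6 = 33.8 km/h

33.8 km/h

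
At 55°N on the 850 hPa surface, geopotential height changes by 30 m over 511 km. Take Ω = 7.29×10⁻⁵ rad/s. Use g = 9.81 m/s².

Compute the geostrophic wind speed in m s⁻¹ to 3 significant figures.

Coriolis parameter at 55°N:
f = 2Ω sin φ = 2 × 7.29×10⁻⁵ × sin 55° = 1.19×10⁻⁴ s⁻¹
Height gradient: |∂Z/∂n| = 30 m / 511000 m = 5.87×10⁻⁵
On a pressure surface, geostrophic balance gives V_g = (g/f)|∂Z/∂n|:
V_g = 9.81 × 5.87×10⁻⁵ / 1.19×10⁻⁴ = 4.82 m/s

4.82 m s⁻¹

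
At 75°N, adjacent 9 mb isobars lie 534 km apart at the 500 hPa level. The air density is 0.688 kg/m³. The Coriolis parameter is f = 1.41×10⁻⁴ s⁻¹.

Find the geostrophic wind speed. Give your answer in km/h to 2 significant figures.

Pressure gradient: |∂P/∂n| = 900 Pa / 534000 m = 1.69×10⁻³ Pa/m
Geostrophic balance (pressure-gradient force = Coriolis force):
V_g = (1/(fρ)) |∂P/∂n| = 1.69×10⁻³ / (1.41×10⁻⁴ × 0.688) = 17.4 m/s
Converting: 17.4 m/s × 3.6 = 63 km/h

63 km/h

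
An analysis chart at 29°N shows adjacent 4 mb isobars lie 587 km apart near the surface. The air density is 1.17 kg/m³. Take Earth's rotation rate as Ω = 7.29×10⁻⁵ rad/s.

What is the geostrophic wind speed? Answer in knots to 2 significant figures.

16 knots

Coriolis parameter at 29°N:
f = 2Ω sin φ = 2 × 7.29×10⁻⁵ × sin 29° = 7.07×10⁻⁵ s⁻¹
Pressure gradient: |∂P/∂n| = 400 Pa / 587000 m = 6.81×10⁻⁴ Pa/m
Geostrophic balance (pressure-gradient force = Coriolis force):
V_g = (1/(fρ)) |∂P/∂n| = 6.81×10⁻⁴ / (7.07×10⁻⁵ × 1.17) = 8.24 m/s
Converting: 8.24 m/s × 1.944 = 16 knots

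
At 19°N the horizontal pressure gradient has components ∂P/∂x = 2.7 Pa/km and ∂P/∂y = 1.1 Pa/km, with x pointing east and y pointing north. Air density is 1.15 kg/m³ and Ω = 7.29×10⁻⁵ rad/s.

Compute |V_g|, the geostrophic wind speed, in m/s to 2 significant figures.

53 m/s

Coriolis parameter at 19°N:
f = 2Ω sin φ = 2 × 7.29×10⁻⁵ × sin 19° = 4.75×10⁻⁵ s⁻¹
Component geostrophic relations (x east, y north):
u_g = −(1/(fρ)) ∂P/∂y,  v_g = (1/(fρ)) ∂P/∂x
u_g = −(1.1×10⁻³)/(4.75×10⁻⁵ × 1.15) = −20.2 m/s;  v_g = (2.7×10⁻³)/(4.75×10⁻⁵ × 1.15) = 49.5 m/s
|V_g| = √(u_g² + v_g²) = 53.4 m/s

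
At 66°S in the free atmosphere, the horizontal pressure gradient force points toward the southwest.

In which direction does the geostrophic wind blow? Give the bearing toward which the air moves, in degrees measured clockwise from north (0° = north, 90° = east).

135°

The pressure-gradient force points toward the southwest (bearing 225°).
Geostrophic balance: in the Southern Hemisphere the Coriolis force deflects motion to the left, so the geostrophic wind blows 90° to the left of the pressure-gradient force (low pressure on the right).
Rotating 225° by 90° counterclockwise gives 135° — the wind blows toward the southeast.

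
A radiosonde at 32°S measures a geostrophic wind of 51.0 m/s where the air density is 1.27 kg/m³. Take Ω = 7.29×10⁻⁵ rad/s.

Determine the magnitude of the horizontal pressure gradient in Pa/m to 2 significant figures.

5.0×10⁻³ Pa/m

Coriolis parameter at 32°S:
f = 2Ω sin φ = 2 × 7.29×10⁻⁵ × sin 32° = 7.73×10⁻⁵ s⁻¹
Geostrophic balance rearranged: |∂P/∂n| = f ρ V_g
|∂P/∂n| = 7.73×10⁻⁵ × 1.27 × 51.0 = 5.00×10⁻³ Pa/m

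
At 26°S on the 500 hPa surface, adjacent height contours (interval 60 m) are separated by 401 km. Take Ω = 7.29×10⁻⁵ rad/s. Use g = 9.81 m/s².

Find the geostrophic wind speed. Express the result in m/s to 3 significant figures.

23.0 m/s

Coriolis parameter at 26°S:
f = 2Ω sin φ = 2 × 7.29×10⁻⁵ × sin 26° = 6.39×10⁻⁵ s⁻¹
Height gradient: |∂Z/∂n| = 60 m / 401000 m = 1.50×10⁻⁴
On a pressure surface, geostrophic balance gives V_g = (g/f)|∂Z/∂n|:
V_g = 9.81 × 1.50×10⁻⁴ / 6.39×10⁻⁵ = 23.0 m/s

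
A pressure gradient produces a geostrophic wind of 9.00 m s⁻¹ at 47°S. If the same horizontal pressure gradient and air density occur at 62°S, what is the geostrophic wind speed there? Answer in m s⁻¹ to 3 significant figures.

With the same pressure gradient and density, V_g ∝ 1/f ∝ 1/sin φ.
V₂ = V₁ · sin φ₁ / sin φ₂ = 9.00 × sin 47° / sin 62°
V₂ = 9.00 × 0.7314/0.8829 = 7.45 m s⁻¹

7.45 m s⁻¹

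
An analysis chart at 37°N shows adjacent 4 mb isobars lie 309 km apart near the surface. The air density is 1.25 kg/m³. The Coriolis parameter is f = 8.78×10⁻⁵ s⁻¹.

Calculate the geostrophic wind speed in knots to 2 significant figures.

23 knots

Pressure gradient: |∂P/∂n| = 400 Pa / 309000 m = 1.29×10⁻³ Pa/m
Geostrophic balance (pressure-gradient force = Coriolis force):
V_g = (1/(fρ)) |∂P/∂n| = 1.29×10⁻³ / (8.78×10⁻⁵ × 1.25) = 11.8 m/s
Converting: 11.8 m/s × 1.944 = 23 knots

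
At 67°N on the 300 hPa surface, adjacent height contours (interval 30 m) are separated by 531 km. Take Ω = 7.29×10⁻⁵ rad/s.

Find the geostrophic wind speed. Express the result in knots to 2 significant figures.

Coriolis parameter at 67°N:
f = 2Ω sin φ = 2 × 7.29×10⁻⁵ × sin 67° = 1.34×10⁻⁴ s⁻¹
Height gradient: |∂Z/∂n| = 30 m / 531000 m = 5.65×10⁻⁵
On a pressure surface, geostrophic balance gives V_g = (g/f)|∂Z/∂n|:
V_g = 9.81 × 5.65×10⁻⁵ / 1.34×10⁻⁴ = 4.13 m/s
Converting: 4.13 m/s × 1.944 = 8.0 knots

8.0 knots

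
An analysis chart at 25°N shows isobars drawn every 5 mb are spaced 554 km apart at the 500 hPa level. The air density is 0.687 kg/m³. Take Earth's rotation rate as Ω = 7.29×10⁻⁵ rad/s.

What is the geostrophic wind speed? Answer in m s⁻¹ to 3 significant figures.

21.3 m s⁻¹

Coriolis parameter at 25°N:
f = 2Ω sin φ = 2 × 7.29×10⁻⁵ × sin 25° = 6.16×10⁻⁵ s⁻¹
Pressure gradient: |∂P/∂n| = 500 Pa / 554000 m = 9.03×10⁻⁴ Pa/m
Geostrophic balance (pressure-gradient force = Coriolis force):
V_g = (1/(fρ)) |∂P/∂n| = 9.03×10⁻⁴ / (6.16×10⁻⁵ × 0.687) = 21.3 m/s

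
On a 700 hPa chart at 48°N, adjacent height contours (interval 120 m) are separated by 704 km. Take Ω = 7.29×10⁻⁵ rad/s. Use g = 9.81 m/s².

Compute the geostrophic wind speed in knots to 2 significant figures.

30 knots

Coriolis parameter at 48°N:
f = 2Ω sin φ = 2 × 7.29×10⁻⁵ × sin 48° = 1.08×10⁻⁴ s⁻¹
Height gradient: |∂Z/∂n| = 120 m / 704000 m = 1.70×10⁻⁴
On a pressure surface, geostrophic balance gives V_g = (g/f)|∂Z/∂n|:
V_g = 9.81 × 1.70×10⁻⁴ / 1.08×10⁻⁴ = 15.4 m/s
Converting: 15.4 m/s × 1.944 = 30 knots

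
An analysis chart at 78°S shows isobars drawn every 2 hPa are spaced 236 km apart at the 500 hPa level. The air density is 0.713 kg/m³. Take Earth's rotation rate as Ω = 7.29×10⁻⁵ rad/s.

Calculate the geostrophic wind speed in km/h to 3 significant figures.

Coriolis parameter at 78°S:
f = 2Ω sin φ = 2 × 7.29×10⁻⁵ × sin 78° = 1.43×10⁻⁴ s⁻¹
Pressure gradient: |∂P/∂n| = 200 Pa / 236000 m = 8.47×10⁻⁴ Pa/m
Geostrophic balance (pressure-gradient force = Coriolis force):
V_g = (1/(fρ)) |∂P/∂n| = 8.47×10⁻⁴ / (1.43×10⁻⁴ × 0.713) = 8.33 m/s
Converting: 8.33 m/s × 3.6 = 30.0 km/h

30.0 km/h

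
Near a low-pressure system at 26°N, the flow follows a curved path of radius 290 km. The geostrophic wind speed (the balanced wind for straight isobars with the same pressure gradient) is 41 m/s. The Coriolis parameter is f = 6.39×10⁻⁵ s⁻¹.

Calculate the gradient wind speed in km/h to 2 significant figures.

71 km/h

Around a low, centrifugal force acts outward with Coriolis, so pressure-gradient force balances both:
(1/ρ)|∂P/∂n| = fV + V²/R  →  V² + fR·V − fR·V_g = 0
With fR = 6.39×10⁻⁵ × 290×10³ m = 18.5 m/s:
V = [−fR + √((fR)² + 4 fR V_g)]/2 = [−18.5 + √(18.5² + 4×18.5×41)]/2 = 19.8 m/s
Subgeostrophic (V < V_g = 41 m/s), as expected around a low.
Converting: 19.8 m/s × 3.6 = 71 km/h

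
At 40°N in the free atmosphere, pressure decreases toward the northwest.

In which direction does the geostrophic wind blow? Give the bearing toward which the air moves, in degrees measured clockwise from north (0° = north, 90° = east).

The pressure-gradient force points toward the northwest (bearing 315°).
Geostrophic balance: in the Northern Hemisphere the Coriolis force deflects motion to the right, so the geostrophic wind blows 90° to the right of the pressure-gradient force (low pressure on the left).
Rotating 315° by 90° clockwise gives 045° — the wind blows toward the northeast.

045°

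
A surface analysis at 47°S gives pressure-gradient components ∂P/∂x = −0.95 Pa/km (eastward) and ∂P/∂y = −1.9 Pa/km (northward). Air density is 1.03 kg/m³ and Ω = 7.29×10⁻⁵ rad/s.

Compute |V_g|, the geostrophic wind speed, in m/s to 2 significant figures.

Coriolis parameter at 47°S:
f = 2Ω sin φ = 2 × 7.29×10⁻⁵ × sin 47° = 1.07×10⁻⁴ s⁻¹
In the Southern Hemisphere f is negative: f = −1.07×10⁻⁴ s⁻¹.
Component geostrophic relations (x east, y north):
u_g = −(1/(fρ)) ∂P/∂y,  v_g = (1/(fρ)) ∂P/∂x
u_g = −(−1.9×10⁻³)/(−1.07×10⁻⁴ × 1.03) = −17.3 m/s;  v_g = (−0.95×10⁻³)/(−1.07×10⁻⁴ × 1.03) = 8.65 m/s
|V_g| = √(u_g² + v_g²) = 19.3 m/s

19 m/s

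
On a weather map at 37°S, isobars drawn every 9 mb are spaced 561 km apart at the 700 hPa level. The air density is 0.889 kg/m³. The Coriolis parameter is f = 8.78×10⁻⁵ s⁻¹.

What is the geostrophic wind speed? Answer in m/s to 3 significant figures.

Pressure gradient: |∂P/∂n| = 900 Pa / 561000 m = 1.60×10⁻³ Pa/m
Geostrophic balance (pressure-gradient force = Coriolis force):
V_g = (1/(fρ)) |∂P/∂n| = 1.60×10⁻³ / (8.78×10⁻⁵ × 0.889) = 20.6 m/s

20.6 m/s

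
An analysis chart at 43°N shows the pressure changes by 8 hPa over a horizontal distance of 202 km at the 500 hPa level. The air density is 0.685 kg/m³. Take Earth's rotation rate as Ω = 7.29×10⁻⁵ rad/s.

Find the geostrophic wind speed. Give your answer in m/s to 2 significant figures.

Coriolis parameter at 43°N:
f = 2Ω sin φ = 2 × 7.29×10⁻⁵ × sin 43° = 9.94×10⁻⁵ s⁻¹
Pressure gradient: |∂P/∂n| = 800 Pa / 202000 m = 3.96×10⁻³ Pa/m
Geostrophic balance (pressure-gradient force = Coriolis force):
V_g = (1/(fρ)) |∂P/∂n| = 3.96×10⁻³ / (9.94×10⁻⁵ × 0.685) = 58.1 m/s

58 m/s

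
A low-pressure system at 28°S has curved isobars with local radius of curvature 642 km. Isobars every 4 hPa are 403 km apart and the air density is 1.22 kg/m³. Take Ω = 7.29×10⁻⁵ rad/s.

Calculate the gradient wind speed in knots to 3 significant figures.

18.9 knots

Coriolis parameter at 28°S:
f = 2Ω sin φ = 2 × 7.29×10⁻⁵ × sin 28° = 6.84×10⁻⁵ s⁻¹
Pressure gradient: |∂P/∂n| = 400 Pa / 403000 m = 9.93×10⁻⁴ Pa/m
Geostrophic speed: V_g = |∂P/∂n|/(fρ) = 9.93×10⁻⁴/(6.84×10⁻⁵ × 1.22) = 11.9 m/s
Around a low, centrifugal force acts outward with Coriolis, so pressure-gradient force balances both:
(1/ρ)|∂P/∂n| = fV + V²/R  →  V² + fR·V − fR·V_g = 0
With fR = 6.84×10⁻⁵ × 642×10³ m = 43.9 m/s:
V = [−fR + √((fR)² + 4 fR V_g)]/2 = [−43.9 + √(43.9² + 4×43.9×11.9)]/2 = 9.73 m/s
Subgeostrophic (V < V_g = 11.9 m/s), as expected around a low.
Converting: 9.73 m/s × 1.944 = 18.9 knots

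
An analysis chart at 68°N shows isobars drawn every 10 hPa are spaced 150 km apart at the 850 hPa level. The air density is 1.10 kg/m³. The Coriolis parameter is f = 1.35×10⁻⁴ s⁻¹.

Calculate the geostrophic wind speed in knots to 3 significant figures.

87.3 knots

Pressure gradient: |∂P/∂n| = 1000 Pa / 150000 m = 6.67×10⁻³ Pa/m
Geostrophic balance (pressure-gradient force = Coriolis force):
V_g = (1/(fρ)) |∂P/∂n| = 6.67×10⁻³ / (1.35×10⁻⁴ × 1.10) = 44.9 m/s
Converting: 44.9 m/s × 1.944 = 87.3 knots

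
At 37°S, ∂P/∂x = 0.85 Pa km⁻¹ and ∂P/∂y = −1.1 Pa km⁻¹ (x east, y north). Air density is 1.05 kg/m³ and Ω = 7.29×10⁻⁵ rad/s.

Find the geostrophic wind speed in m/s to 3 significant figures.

15.1 m/s

Coriolis parameter at 37°S:
f = 2Ω sin φ = 2 × 7.29×10⁻⁵ × sin 37° = 8.77×10⁻⁵ s⁻¹
In the Southern Hemisphere f is negative: f = −8.77×10⁻⁵ s⁻¹.
Component geostrophic relations (x east, y north):
u_g = −(1/(fρ)) ∂P/∂y,  v_g = (1/(fρ)) ∂P/∂x
u_g = −(−1.1×10⁻³)/(−8.77×10⁻⁵ × 1.05) = −11.9 m/s;  v_g = (0.85×10⁻³)/(−8.77×10⁻⁵ × 1.05) = −9.23 m/s
|V_g| = √(u_g² + v_g²) = 15.1 m/s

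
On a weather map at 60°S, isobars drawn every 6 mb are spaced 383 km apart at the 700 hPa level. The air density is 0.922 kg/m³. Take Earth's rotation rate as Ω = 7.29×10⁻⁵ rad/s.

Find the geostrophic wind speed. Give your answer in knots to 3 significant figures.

Coriolis parameter at 60°S:
f = 2Ω sin φ = 2 × 7.29×10⁻⁵ × sin 60° = 1.26×10⁻⁴ s⁻¹
Pressure gradient: |∂P/∂n| = 600 Pa / 383000 m = 1.57×10⁻³ Pa/m
Geostrophic balance (pressure-gradient force = Coriolis force):
V_g = (1/(fρ)) |∂P/∂n| = 1.57×10⁻³ / (1.26×10⁻⁴ × 0.922) = 13.5 m/s
Converting: 13.5 m/s × 1.944 = 26.2 knots

26.2 knots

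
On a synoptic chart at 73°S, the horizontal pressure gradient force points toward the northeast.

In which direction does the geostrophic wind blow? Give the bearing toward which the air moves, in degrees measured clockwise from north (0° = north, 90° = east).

The pressure-gradient force points toward the northeast (bearing 045°).
Geostrophic balance: in the Southern Hemisphere the Coriolis force deflects motion to the left, so the geostrophic wind blows 90° to the left of the pressure-gradient force (low pressure on the right).
Rotating 045° by 90° counterclockwise gives 315° — the wind blows toward the northwest.

315°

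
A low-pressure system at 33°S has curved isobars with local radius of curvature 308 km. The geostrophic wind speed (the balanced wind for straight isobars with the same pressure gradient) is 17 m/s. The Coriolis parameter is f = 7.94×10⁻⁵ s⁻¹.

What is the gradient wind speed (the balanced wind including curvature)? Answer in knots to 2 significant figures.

22 knots

Around a low, centrifugal force acts outward with Coriolis, so pressure-gradient force balances both:
(1/ρ)|∂P/∂n| = fV + V²/R  →  V² + fR·V − fR·V_g = 0
With fR = 7.94×10⁻⁵ × 308×10³ m = 24.5 m/s:
V = [−fR + √((fR)² + 4 fR V_g)]/2 = [−24.5 + √(24.5² + 4×24.5×17)]/2 = 11.5 m/s
Subgeostrophic (V < V_g = 17 m/s), as expected around a low.
Converting: 11.5 m/s × 1.944 = 22 knots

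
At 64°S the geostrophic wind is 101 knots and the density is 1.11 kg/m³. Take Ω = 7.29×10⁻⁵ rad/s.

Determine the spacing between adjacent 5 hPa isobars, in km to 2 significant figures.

66 km

Coriolis parameter at 64°S:
f = 2Ω sin φ = 2 × 7.29×10⁻⁵ × sin 64° = 1.31×10⁻⁴ s⁻¹
Wind speed in SI: 101 knots = 52.0 m/s
Geostrophic balance rearranged: |∂P/∂n| = f ρ V_g
|∂P/∂n| = 1.31×10⁻⁴ × 1.11 × 52.0 = 7.56×10⁻³ Pa/m
Isobar spacing: Δn = ΔP/|∂P/∂n| = 500 Pa / 7.56×10⁻³ Pa/m = 66156 m ≈ 66 km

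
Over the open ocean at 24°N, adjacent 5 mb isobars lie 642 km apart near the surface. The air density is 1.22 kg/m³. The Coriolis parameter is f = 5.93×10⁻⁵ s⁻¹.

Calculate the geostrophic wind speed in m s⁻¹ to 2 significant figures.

Pressure gradient: |∂P/∂n| = 500 Pa / 642000 m = 7.79×10⁻⁴ Pa/m
Geostrophic balance (pressure-gradient force = Coriolis force):
V_g = (1/(fρ)) |∂P/∂n| = 7.79×10⁻⁴ / (5.93×10⁻⁵ × 1.22) = 10.8 m/s

11 m s⁻¹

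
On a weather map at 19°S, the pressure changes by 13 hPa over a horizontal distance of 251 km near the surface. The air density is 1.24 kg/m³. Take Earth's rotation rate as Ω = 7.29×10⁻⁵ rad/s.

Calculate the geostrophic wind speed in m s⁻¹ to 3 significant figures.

Coriolis parameter at 19°S:
f = 2Ω sin φ = 2 × 7.29×10⁻⁵ × sin 19° = 4.75×10⁻⁵ s⁻¹
Pressure gradient: |∂P/∂n| = 1300 Pa / 251000 m = 5.18×10⁻³ Pa/m
Geostrophic balance (pressure-gradient force = Coriolis force):
V_g = (1/(fρ)) |∂P/∂n| = 5.18×10⁻³ / (4.75×10⁻⁵ × 1.24) = 88.0 m/s

88.0 m s⁻¹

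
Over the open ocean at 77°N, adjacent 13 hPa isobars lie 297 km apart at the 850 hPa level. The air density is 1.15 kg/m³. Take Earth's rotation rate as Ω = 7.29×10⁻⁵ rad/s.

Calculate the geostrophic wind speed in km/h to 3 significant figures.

96.5 km/h

Coriolis parameter at 77°N:
f = 2Ω sin φ = 2 × 7.29×10⁻⁵ × sin 77° = 1.42×10⁻⁴ s⁻¹
Pressure gradient: |∂P/∂n| = 1300 Pa / 297000 m = 4.38×10⁻³ Pa/m
Geostrophic balance (pressure-gradient force = Coriolis force):
V_g = (1/(fρ)) |∂P/∂n| = 4.38×10⁻³ / (1.42×10⁻⁴ × 1.15) = 26.8 m/s
Converting: 26.8 m/s × 3.6 = 96.5 km/h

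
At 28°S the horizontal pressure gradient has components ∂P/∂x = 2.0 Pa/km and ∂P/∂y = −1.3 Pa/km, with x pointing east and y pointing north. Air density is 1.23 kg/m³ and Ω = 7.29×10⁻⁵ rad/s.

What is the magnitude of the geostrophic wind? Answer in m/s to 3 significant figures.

28.3 m/s

Coriolis parameter at 28°S:
f = 2Ω sin φ = 2 × 7.29×10⁻⁵ × sin 28° = 6.84×10⁻⁵ s⁻¹
In the Southern Hemisphere f is negative: f = −6.84×10⁻⁵ s⁻¹.
Component geostrophic relations (x east, y north):
u_g = −(1/(fρ)) ∂P/∂y,  v_g = (1/(fρ)) ∂P/∂x
u_g = −(−1.3×10⁻³)/(−6.84×10⁻⁵ × 1.23) = −15.4 m/s;  v_g = (2.0×10⁻³)/(−6.84×10⁻⁵ × 1.23) = −23.8 m/s
|V_g| = √(u_g² + v_g²) = 28.3 m/s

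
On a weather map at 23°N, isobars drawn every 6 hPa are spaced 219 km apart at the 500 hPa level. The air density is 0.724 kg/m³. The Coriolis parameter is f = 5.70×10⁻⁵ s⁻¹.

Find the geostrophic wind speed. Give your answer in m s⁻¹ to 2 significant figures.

Pressure gradient: |∂P/∂n| = 600 Pa / 219000 m = 2.74×10⁻³ Pa/m
Geostrophic balance (pressure-gradient force = Coriolis force):
V_g = (1/(fρ)) |∂P/∂n| = 2.74×10⁻³ / (5.70×10⁻⁵ × 0.724) = 66.4 m/s

66 m s⁻¹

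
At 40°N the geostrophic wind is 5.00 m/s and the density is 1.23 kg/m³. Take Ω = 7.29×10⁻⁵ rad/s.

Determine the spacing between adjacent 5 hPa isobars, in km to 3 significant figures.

868 km

Coriolis parameter at 40°N:
f = 2Ω sin φ = 2 × 7.29×10⁻⁵ × sin 40° = 9.37×10⁻⁵ s⁻¹
Geostrophic balance rearranged: |∂P/∂n| = f ρ V_g
|∂P/∂n| = 9.37×10⁻⁵ × 1.23 × 5.00 = 5.76×10⁻⁴ Pa/m
Isobar spacing: Δn = ΔP/|∂P/∂n| = 500 Pa / 5.76×10⁻⁴ Pa/m = 867501 m ≈ 868 km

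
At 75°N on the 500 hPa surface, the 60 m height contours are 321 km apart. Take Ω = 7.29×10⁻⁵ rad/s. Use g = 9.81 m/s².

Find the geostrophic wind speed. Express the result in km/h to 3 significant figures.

46.9 km/h

Coriolis parameter at 75°N:
f = 2Ω sin φ = 2 × 7.29×10⁻⁵ × sin 75° = 1.41×10⁻⁴ s⁻¹
Height gradient: |∂Z/∂n| = 60 m / 321000 m = 1.87×10⁻⁴
On a pressure surface, geostrophic balance gives V_g = (g/f)|∂Z/∂n|:
V_g = 9.81 × 1.87×10⁻⁴ / 1.41×10⁻⁴ = 13.0 m/s
Converting: 13.0 m/s × 3.6 = 46.9 km/h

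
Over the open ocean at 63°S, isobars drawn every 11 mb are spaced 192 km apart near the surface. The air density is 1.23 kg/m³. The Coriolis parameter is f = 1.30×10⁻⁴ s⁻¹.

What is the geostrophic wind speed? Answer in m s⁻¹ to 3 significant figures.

Pressure gradient: |∂P/∂n| = 1100 Pa / 192000 m = 5.73×10⁻³ Pa/m
Geostrophic balance (pressure-gradient force = Coriolis force):
V_g = (1/(fρ)) |∂P/∂n| = 5.73×10⁻³ / (1.30×10⁻⁴ × 1.23) = 35.8 m/s

35.8 m s⁻¹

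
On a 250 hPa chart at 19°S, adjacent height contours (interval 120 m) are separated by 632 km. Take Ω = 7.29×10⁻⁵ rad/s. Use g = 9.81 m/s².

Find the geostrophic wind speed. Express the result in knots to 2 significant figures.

76 knots

Coriolis parameter at 19°S:
f = 2Ω sin φ = 2 × 7.29×10⁻⁵ × sin 19° = 4.75×10⁻⁵ s⁻¹
Height gradient: |∂Z/∂n| = 120 m / 632000 m = 1.90×10⁻⁴
On a pressure surface, geostrophic balance gives V_g = (g/f)|∂Z/∂n|:
V_g = 9.81 × 1.90×10⁻⁴ / 4.75×10⁻⁵ = 39.2 m/s
Converting: 39.2 m/s × 1.944 = 76 knots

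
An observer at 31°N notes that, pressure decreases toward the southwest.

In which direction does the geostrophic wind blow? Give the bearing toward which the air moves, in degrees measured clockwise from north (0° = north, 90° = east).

The pressure-gradient force points toward the southwest (bearing 225°).
Geostrophic balance: in the Northern Hemisphere the Coriolis force deflects motion to the right, so the geostrophic wind blows 90° to the right of the pressure-gradient force (low pressure on the left).
Rotating 225° by 90° clockwise gives 315° — the wind blows toward the northwest.

315°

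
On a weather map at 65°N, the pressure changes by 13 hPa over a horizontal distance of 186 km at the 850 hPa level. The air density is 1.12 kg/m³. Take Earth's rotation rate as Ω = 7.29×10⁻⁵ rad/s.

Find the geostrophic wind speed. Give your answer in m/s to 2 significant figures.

47 m/s

Coriolis parameter at 65°N:
f = 2Ω sin φ = 2 × 7.29×10⁻⁵ × sin 65° = 1.32×10⁻⁴ s⁻¹
Pressure gradient: |∂P/∂n| = 1300 Pa / 186000 m = 6.99×10⁻³ Pa/m
Geostrophic balance (pressure-gradient force = Coriolis force):
V_g = (1/(fρ)) |∂P/∂n| = 6.99×10⁻³ / (1.32×10⁻⁴ × 1.12) = 47.2 m/s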